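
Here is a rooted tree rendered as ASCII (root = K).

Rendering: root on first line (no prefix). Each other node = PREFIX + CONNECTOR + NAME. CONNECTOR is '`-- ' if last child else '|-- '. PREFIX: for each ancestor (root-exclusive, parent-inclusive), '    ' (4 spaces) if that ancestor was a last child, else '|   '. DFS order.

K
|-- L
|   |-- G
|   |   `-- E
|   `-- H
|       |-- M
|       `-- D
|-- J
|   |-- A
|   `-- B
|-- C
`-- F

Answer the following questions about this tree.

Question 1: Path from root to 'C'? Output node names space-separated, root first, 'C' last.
Walk down from root: K -> C

Answer: K C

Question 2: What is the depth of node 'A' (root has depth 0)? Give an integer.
Path from root to A: K -> J -> A
Depth = number of edges = 2

Answer: 2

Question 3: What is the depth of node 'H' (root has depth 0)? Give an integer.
Path from root to H: K -> L -> H
Depth = number of edges = 2

Answer: 2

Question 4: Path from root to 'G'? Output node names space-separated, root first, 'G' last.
Walk down from root: K -> L -> G

Answer: K L G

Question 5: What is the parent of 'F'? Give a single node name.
Answer: K

Derivation:
Scan adjacency: F appears as child of K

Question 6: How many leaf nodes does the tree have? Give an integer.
Leaves (nodes with no children): A, B, C, D, E, F, M

Answer: 7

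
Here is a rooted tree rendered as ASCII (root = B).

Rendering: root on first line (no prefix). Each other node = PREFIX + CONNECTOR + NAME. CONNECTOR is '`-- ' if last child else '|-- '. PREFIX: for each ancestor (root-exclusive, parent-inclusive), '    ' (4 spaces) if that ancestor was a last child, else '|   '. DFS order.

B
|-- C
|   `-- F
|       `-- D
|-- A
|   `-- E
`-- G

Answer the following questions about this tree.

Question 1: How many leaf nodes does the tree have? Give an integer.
Answer: 3

Derivation:
Leaves (nodes with no children): D, E, G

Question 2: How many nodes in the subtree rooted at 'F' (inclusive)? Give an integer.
Subtree rooted at F contains: D, F
Count = 2

Answer: 2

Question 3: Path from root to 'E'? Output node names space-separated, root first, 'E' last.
Walk down from root: B -> A -> E

Answer: B A E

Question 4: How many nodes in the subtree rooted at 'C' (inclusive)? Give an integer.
Subtree rooted at C contains: C, D, F
Count = 3

Answer: 3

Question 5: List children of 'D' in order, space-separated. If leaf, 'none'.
Answer: none

Derivation:
Node D's children (from adjacency): (leaf)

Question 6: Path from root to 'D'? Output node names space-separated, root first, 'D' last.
Answer: B C F D

Derivation:
Walk down from root: B -> C -> F -> D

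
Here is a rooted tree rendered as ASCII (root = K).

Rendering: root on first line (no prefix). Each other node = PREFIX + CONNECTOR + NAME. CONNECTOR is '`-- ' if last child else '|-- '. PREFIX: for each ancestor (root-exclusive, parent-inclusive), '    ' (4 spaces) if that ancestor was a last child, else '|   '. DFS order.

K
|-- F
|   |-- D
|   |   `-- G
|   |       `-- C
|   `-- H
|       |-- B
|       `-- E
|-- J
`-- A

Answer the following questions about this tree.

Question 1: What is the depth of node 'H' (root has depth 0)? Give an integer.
Path from root to H: K -> F -> H
Depth = number of edges = 2

Answer: 2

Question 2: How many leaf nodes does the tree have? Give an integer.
Leaves (nodes with no children): A, B, C, E, J

Answer: 5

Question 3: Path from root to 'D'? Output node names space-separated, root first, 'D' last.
Answer: K F D

Derivation:
Walk down from root: K -> F -> D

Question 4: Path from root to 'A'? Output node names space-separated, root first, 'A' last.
Walk down from root: K -> A

Answer: K A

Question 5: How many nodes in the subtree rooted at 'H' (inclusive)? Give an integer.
Answer: 3

Derivation:
Subtree rooted at H contains: B, E, H
Count = 3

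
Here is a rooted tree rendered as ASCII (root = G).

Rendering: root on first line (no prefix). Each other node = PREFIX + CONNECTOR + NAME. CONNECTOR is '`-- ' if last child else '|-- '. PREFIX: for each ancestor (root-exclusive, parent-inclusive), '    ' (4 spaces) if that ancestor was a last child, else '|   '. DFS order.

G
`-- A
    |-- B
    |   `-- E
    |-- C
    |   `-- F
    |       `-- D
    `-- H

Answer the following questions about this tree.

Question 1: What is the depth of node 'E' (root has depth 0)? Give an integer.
Answer: 3

Derivation:
Path from root to E: G -> A -> B -> E
Depth = number of edges = 3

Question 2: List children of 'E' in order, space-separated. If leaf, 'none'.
Answer: none

Derivation:
Node E's children (from adjacency): (leaf)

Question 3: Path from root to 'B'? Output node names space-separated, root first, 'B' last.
Walk down from root: G -> A -> B

Answer: G A B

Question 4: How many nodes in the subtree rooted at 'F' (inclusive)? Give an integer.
Answer: 2

Derivation:
Subtree rooted at F contains: D, F
Count = 2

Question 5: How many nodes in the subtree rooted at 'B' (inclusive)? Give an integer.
Answer: 2

Derivation:
Subtree rooted at B contains: B, E
Count = 2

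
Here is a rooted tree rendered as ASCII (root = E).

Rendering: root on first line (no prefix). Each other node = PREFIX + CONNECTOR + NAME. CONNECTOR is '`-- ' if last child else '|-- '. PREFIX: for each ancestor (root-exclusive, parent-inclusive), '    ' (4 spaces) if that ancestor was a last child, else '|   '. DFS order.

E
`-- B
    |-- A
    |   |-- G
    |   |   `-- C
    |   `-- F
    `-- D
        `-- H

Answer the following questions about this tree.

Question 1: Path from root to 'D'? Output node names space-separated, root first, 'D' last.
Answer: E B D

Derivation:
Walk down from root: E -> B -> D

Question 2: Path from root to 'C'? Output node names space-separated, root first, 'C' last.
Walk down from root: E -> B -> A -> G -> C

Answer: E B A G C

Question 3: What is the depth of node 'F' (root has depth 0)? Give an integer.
Answer: 3

Derivation:
Path from root to F: E -> B -> A -> F
Depth = number of edges = 3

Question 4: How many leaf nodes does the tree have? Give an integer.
Leaves (nodes with no children): C, F, H

Answer: 3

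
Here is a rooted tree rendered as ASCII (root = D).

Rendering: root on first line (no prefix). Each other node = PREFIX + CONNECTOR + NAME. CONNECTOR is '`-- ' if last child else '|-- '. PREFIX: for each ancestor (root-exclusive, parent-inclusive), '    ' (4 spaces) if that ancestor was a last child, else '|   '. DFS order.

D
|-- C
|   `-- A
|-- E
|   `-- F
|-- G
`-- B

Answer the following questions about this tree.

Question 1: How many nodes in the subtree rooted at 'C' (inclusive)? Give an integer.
Subtree rooted at C contains: A, C
Count = 2

Answer: 2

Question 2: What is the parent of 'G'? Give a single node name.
Answer: D

Derivation:
Scan adjacency: G appears as child of D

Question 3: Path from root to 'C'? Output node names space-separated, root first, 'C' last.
Walk down from root: D -> C

Answer: D C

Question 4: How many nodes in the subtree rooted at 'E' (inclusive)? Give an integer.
Subtree rooted at E contains: E, F
Count = 2

Answer: 2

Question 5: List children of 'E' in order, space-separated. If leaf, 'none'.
Answer: F

Derivation:
Node E's children (from adjacency): F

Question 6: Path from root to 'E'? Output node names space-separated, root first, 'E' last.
Walk down from root: D -> E

Answer: D E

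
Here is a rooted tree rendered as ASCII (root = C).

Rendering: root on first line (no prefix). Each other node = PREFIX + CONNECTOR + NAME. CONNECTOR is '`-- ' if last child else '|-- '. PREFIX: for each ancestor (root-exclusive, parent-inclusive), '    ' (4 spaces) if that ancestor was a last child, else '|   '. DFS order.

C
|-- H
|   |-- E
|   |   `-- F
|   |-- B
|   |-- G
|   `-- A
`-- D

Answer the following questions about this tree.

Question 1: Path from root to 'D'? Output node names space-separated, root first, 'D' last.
Walk down from root: C -> D

Answer: C D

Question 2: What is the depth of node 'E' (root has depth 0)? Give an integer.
Answer: 2

Derivation:
Path from root to E: C -> H -> E
Depth = number of edges = 2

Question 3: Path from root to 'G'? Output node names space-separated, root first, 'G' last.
Walk down from root: C -> H -> G

Answer: C H G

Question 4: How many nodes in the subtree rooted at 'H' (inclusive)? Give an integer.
Answer: 6

Derivation:
Subtree rooted at H contains: A, B, E, F, G, H
Count = 6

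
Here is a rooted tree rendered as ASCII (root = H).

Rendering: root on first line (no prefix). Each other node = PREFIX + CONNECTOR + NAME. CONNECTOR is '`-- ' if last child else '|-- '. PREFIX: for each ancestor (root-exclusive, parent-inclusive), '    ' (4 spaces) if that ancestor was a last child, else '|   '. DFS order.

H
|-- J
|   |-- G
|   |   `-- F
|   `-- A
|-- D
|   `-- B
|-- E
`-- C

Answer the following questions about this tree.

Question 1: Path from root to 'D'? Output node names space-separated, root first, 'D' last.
Walk down from root: H -> D

Answer: H D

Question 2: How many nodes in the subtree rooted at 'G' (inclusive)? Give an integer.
Answer: 2

Derivation:
Subtree rooted at G contains: F, G
Count = 2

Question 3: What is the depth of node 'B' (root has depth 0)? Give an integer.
Answer: 2

Derivation:
Path from root to B: H -> D -> B
Depth = number of edges = 2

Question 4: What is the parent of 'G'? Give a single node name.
Scan adjacency: G appears as child of J

Answer: J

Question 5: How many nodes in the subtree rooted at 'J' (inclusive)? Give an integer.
Answer: 4

Derivation:
Subtree rooted at J contains: A, F, G, J
Count = 4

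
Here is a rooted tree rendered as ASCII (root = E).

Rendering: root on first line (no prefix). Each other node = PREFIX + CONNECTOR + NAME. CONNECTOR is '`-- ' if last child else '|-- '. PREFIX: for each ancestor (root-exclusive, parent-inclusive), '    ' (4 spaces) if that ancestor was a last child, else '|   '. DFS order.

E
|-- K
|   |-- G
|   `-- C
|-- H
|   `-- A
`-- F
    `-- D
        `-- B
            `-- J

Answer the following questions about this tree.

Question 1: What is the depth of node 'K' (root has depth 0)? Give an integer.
Answer: 1

Derivation:
Path from root to K: E -> K
Depth = number of edges = 1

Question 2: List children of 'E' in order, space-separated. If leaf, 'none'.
Node E's children (from adjacency): K, H, F

Answer: K H F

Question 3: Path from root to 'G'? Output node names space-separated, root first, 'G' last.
Answer: E K G

Derivation:
Walk down from root: E -> K -> G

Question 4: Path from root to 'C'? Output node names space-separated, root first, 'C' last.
Answer: E K C

Derivation:
Walk down from root: E -> K -> C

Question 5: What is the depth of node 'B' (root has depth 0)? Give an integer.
Answer: 3

Derivation:
Path from root to B: E -> F -> D -> B
Depth = number of edges = 3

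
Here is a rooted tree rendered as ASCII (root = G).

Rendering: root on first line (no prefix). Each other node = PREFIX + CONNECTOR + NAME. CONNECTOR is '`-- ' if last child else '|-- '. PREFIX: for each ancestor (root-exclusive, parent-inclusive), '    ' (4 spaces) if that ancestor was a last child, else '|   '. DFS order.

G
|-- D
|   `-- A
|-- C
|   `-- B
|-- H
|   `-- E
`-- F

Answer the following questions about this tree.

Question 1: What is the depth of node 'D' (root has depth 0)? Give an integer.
Path from root to D: G -> D
Depth = number of edges = 1

Answer: 1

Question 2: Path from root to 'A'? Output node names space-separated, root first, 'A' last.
Walk down from root: G -> D -> A

Answer: G D A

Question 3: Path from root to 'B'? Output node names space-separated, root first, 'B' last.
Walk down from root: G -> C -> B

Answer: G C B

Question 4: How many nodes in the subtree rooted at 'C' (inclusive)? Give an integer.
Subtree rooted at C contains: B, C
Count = 2

Answer: 2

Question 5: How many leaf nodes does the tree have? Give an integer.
Leaves (nodes with no children): A, B, E, F

Answer: 4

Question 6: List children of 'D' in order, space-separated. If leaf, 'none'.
Node D's children (from adjacency): A

Answer: A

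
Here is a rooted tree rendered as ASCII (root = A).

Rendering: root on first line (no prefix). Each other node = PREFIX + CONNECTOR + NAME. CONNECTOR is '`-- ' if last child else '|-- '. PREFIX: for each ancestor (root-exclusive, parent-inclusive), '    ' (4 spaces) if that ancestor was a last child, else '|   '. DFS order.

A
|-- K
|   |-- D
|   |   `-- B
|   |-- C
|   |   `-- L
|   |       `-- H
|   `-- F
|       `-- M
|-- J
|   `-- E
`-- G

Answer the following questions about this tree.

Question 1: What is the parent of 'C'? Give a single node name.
Answer: K

Derivation:
Scan adjacency: C appears as child of K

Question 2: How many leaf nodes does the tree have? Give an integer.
Leaves (nodes with no children): B, E, G, H, M

Answer: 5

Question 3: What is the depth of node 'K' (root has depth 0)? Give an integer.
Path from root to K: A -> K
Depth = number of edges = 1

Answer: 1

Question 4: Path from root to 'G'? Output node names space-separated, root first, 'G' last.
Walk down from root: A -> G

Answer: A G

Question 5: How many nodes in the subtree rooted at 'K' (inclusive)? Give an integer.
Subtree rooted at K contains: B, C, D, F, H, K, L, M
Count = 8

Answer: 8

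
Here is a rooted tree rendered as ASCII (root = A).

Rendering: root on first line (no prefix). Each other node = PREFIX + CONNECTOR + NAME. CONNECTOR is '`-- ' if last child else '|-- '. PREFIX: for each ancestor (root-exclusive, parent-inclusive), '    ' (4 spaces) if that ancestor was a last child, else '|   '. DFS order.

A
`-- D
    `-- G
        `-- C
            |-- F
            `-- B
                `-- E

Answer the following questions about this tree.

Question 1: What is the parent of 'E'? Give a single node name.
Scan adjacency: E appears as child of B

Answer: B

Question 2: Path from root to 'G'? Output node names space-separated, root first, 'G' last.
Walk down from root: A -> D -> G

Answer: A D G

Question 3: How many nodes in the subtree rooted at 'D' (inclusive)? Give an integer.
Answer: 6

Derivation:
Subtree rooted at D contains: B, C, D, E, F, G
Count = 6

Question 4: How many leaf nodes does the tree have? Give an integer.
Leaves (nodes with no children): E, F

Answer: 2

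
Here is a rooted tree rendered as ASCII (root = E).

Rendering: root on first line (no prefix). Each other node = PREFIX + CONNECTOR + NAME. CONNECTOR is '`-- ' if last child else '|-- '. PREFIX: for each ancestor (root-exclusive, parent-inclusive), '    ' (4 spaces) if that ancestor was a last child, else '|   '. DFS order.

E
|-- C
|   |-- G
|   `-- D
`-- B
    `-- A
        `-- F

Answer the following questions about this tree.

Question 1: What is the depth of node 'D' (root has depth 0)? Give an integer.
Path from root to D: E -> C -> D
Depth = number of edges = 2

Answer: 2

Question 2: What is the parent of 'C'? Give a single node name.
Scan adjacency: C appears as child of E

Answer: E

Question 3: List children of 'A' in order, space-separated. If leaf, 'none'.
Node A's children (from adjacency): F

Answer: F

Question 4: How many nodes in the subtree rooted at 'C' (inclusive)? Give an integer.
Answer: 3

Derivation:
Subtree rooted at C contains: C, D, G
Count = 3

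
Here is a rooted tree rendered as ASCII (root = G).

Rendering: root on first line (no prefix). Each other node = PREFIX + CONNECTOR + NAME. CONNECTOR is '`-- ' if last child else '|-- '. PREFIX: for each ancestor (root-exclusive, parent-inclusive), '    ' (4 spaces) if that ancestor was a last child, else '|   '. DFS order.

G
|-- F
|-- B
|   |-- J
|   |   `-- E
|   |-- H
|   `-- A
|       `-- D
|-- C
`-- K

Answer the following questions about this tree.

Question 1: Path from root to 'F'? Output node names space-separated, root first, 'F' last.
Walk down from root: G -> F

Answer: G F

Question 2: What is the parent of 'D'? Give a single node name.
Scan adjacency: D appears as child of A

Answer: A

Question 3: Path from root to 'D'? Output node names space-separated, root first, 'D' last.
Answer: G B A D

Derivation:
Walk down from root: G -> B -> A -> D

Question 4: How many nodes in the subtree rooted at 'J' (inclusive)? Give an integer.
Answer: 2

Derivation:
Subtree rooted at J contains: E, J
Count = 2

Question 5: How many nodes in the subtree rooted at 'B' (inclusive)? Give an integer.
Subtree rooted at B contains: A, B, D, E, H, J
Count = 6

Answer: 6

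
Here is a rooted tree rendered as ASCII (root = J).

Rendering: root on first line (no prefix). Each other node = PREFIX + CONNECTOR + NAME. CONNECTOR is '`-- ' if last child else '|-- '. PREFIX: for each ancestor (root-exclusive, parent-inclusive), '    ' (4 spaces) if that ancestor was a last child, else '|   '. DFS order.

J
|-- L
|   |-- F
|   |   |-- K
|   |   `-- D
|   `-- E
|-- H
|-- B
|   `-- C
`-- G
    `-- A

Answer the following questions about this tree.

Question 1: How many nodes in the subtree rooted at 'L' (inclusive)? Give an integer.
Subtree rooted at L contains: D, E, F, K, L
Count = 5

Answer: 5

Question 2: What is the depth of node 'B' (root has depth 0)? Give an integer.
Answer: 1

Derivation:
Path from root to B: J -> B
Depth = number of edges = 1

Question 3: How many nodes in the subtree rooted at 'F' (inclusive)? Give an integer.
Answer: 3

Derivation:
Subtree rooted at F contains: D, F, K
Count = 3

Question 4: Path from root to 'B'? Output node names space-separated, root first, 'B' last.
Walk down from root: J -> B

Answer: J B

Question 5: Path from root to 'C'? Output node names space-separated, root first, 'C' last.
Walk down from root: J -> B -> C

Answer: J B C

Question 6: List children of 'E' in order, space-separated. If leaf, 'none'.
Node E's children (from adjacency): (leaf)

Answer: none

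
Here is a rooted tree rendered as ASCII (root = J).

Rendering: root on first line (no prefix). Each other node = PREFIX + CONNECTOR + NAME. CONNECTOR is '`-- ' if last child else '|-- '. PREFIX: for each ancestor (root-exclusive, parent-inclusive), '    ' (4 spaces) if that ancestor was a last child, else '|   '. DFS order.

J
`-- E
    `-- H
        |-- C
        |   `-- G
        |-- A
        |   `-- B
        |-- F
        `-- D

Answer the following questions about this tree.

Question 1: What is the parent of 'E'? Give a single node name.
Scan adjacency: E appears as child of J

Answer: J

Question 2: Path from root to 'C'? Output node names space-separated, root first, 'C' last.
Answer: J E H C

Derivation:
Walk down from root: J -> E -> H -> C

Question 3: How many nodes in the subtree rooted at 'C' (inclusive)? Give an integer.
Subtree rooted at C contains: C, G
Count = 2

Answer: 2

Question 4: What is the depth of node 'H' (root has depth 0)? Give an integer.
Answer: 2

Derivation:
Path from root to H: J -> E -> H
Depth = number of edges = 2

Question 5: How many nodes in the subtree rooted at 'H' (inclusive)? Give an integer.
Subtree rooted at H contains: A, B, C, D, F, G, H
Count = 7

Answer: 7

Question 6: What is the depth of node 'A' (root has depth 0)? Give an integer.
Answer: 3

Derivation:
Path from root to A: J -> E -> H -> A
Depth = number of edges = 3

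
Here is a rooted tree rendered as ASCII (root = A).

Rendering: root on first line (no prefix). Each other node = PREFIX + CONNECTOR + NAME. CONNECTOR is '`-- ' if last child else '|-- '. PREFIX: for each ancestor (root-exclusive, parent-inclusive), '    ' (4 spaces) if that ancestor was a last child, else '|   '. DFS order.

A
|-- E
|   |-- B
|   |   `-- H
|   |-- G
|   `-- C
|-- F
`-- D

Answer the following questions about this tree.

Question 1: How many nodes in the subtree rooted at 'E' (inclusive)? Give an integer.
Subtree rooted at E contains: B, C, E, G, H
Count = 5

Answer: 5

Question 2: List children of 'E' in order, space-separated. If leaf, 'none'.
Answer: B G C

Derivation:
Node E's children (from adjacency): B, G, C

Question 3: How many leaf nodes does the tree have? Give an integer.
Answer: 5

Derivation:
Leaves (nodes with no children): C, D, F, G, H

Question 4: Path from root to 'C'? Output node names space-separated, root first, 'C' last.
Answer: A E C

Derivation:
Walk down from root: A -> E -> C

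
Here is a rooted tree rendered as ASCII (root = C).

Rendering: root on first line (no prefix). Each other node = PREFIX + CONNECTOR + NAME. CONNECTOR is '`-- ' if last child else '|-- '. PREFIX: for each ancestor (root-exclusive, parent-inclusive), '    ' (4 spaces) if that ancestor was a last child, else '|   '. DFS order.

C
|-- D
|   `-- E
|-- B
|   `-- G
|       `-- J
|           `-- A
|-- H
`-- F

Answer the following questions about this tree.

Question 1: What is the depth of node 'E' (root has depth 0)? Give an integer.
Path from root to E: C -> D -> E
Depth = number of edges = 2

Answer: 2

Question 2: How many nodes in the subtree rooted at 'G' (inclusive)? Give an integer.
Answer: 3

Derivation:
Subtree rooted at G contains: A, G, J
Count = 3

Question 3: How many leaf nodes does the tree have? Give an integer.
Answer: 4

Derivation:
Leaves (nodes with no children): A, E, F, H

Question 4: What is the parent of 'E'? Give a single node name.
Answer: D

Derivation:
Scan adjacency: E appears as child of D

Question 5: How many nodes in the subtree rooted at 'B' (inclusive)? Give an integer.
Subtree rooted at B contains: A, B, G, J
Count = 4

Answer: 4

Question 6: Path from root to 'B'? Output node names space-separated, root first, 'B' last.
Answer: C B

Derivation:
Walk down from root: C -> B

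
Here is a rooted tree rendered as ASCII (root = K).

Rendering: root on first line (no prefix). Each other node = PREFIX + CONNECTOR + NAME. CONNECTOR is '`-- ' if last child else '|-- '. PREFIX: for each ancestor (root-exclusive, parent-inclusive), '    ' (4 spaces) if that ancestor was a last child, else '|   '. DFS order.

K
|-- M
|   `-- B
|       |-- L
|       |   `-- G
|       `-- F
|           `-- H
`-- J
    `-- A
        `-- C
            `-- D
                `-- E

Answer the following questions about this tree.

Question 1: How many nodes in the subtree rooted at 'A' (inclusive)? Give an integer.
Answer: 4

Derivation:
Subtree rooted at A contains: A, C, D, E
Count = 4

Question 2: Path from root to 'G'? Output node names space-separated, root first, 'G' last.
Walk down from root: K -> M -> B -> L -> G

Answer: K M B L G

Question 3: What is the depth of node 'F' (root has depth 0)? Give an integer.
Answer: 3

Derivation:
Path from root to F: K -> M -> B -> F
Depth = number of edges = 3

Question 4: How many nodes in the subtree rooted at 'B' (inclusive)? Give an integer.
Subtree rooted at B contains: B, F, G, H, L
Count = 5

Answer: 5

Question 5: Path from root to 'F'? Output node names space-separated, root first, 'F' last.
Walk down from root: K -> M -> B -> F

Answer: K M B F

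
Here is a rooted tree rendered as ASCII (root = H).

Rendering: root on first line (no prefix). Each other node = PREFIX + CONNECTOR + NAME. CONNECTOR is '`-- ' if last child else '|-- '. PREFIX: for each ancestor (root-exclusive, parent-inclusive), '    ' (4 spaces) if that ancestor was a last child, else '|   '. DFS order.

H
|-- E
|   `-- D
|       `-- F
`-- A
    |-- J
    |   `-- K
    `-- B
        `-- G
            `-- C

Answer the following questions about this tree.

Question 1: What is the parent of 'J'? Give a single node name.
Scan adjacency: J appears as child of A

Answer: A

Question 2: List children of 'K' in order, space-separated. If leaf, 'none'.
Answer: none

Derivation:
Node K's children (from adjacency): (leaf)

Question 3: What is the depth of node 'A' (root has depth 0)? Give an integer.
Path from root to A: H -> A
Depth = number of edges = 1

Answer: 1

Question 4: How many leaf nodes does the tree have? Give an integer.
Leaves (nodes with no children): C, F, K

Answer: 3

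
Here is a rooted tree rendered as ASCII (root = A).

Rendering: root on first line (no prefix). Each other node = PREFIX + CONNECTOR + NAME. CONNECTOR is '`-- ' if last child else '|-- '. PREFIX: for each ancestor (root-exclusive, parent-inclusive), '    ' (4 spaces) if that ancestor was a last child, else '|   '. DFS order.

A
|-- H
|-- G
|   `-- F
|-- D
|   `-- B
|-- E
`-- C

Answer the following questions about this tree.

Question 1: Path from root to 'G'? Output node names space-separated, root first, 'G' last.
Answer: A G

Derivation:
Walk down from root: A -> G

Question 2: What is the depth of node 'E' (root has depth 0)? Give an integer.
Path from root to E: A -> E
Depth = number of edges = 1

Answer: 1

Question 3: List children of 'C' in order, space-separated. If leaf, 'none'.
Answer: none

Derivation:
Node C's children (from adjacency): (leaf)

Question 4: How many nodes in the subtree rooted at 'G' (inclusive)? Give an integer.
Subtree rooted at G contains: F, G
Count = 2

Answer: 2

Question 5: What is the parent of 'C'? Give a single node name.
Scan adjacency: C appears as child of A

Answer: A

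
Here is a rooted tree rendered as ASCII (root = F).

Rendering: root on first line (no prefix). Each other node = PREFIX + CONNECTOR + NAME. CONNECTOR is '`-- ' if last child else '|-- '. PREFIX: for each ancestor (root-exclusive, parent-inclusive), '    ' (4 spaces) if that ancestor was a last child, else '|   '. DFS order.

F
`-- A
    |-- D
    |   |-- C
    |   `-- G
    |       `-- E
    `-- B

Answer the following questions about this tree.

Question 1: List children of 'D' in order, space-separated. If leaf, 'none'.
Answer: C G

Derivation:
Node D's children (from adjacency): C, G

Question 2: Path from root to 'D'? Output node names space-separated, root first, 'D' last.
Answer: F A D

Derivation:
Walk down from root: F -> A -> D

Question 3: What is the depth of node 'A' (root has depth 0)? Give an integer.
Path from root to A: F -> A
Depth = number of edges = 1

Answer: 1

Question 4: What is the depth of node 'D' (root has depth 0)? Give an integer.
Answer: 2

Derivation:
Path from root to D: F -> A -> D
Depth = number of edges = 2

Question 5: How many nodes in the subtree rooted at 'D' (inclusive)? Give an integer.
Answer: 4

Derivation:
Subtree rooted at D contains: C, D, E, G
Count = 4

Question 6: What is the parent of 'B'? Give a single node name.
Scan adjacency: B appears as child of A

Answer: A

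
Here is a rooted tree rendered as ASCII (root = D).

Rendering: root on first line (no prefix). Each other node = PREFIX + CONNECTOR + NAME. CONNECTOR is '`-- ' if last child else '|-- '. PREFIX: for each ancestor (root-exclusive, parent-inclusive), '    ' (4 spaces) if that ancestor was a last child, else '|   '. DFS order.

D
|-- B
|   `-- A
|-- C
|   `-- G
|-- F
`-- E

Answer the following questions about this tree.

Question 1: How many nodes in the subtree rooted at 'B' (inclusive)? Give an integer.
Answer: 2

Derivation:
Subtree rooted at B contains: A, B
Count = 2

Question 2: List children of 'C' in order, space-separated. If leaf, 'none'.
Answer: G

Derivation:
Node C's children (from adjacency): G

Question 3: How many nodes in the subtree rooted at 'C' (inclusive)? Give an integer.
Subtree rooted at C contains: C, G
Count = 2

Answer: 2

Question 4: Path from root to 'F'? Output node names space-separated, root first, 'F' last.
Walk down from root: D -> F

Answer: D F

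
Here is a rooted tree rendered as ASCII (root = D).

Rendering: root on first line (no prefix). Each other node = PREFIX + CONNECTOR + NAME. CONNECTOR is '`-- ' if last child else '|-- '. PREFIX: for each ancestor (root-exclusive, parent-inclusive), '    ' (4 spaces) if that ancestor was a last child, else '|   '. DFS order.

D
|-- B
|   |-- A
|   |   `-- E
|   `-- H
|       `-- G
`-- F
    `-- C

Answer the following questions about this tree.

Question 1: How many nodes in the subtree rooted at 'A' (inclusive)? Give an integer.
Answer: 2

Derivation:
Subtree rooted at A contains: A, E
Count = 2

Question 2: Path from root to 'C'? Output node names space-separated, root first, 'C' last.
Answer: D F C

Derivation:
Walk down from root: D -> F -> C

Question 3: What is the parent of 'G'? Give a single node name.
Scan adjacency: G appears as child of H

Answer: H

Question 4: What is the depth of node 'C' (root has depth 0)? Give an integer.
Path from root to C: D -> F -> C
Depth = number of edges = 2

Answer: 2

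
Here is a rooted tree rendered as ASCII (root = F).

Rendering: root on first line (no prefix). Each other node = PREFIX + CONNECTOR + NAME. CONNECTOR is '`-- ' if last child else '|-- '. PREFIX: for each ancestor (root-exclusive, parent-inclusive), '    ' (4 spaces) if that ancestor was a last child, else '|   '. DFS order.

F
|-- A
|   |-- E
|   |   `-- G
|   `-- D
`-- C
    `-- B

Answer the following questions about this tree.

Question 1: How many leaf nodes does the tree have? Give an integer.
Answer: 3

Derivation:
Leaves (nodes with no children): B, D, G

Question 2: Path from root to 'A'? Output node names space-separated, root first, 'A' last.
Walk down from root: F -> A

Answer: F A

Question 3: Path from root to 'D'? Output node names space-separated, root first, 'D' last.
Walk down from root: F -> A -> D

Answer: F A D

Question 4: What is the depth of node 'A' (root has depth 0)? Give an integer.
Answer: 1

Derivation:
Path from root to A: F -> A
Depth = number of edges = 1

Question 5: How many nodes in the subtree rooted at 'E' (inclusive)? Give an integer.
Answer: 2

Derivation:
Subtree rooted at E contains: E, G
Count = 2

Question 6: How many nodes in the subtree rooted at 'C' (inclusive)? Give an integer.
Answer: 2

Derivation:
Subtree rooted at C contains: B, C
Count = 2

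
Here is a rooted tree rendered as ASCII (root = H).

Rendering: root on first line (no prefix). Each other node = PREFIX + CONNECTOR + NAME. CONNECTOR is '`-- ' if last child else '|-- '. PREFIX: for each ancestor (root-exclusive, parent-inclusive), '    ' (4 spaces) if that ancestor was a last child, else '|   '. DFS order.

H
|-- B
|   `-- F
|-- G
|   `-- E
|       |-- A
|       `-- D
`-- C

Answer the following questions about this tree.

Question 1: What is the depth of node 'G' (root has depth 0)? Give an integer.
Path from root to G: H -> G
Depth = number of edges = 1

Answer: 1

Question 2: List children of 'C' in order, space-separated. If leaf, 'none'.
Answer: none

Derivation:
Node C's children (from adjacency): (leaf)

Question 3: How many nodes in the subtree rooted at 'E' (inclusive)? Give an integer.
Answer: 3

Derivation:
Subtree rooted at E contains: A, D, E
Count = 3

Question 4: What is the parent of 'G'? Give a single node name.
Scan adjacency: G appears as child of H

Answer: H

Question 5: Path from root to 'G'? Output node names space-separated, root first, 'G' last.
Answer: H G

Derivation:
Walk down from root: H -> G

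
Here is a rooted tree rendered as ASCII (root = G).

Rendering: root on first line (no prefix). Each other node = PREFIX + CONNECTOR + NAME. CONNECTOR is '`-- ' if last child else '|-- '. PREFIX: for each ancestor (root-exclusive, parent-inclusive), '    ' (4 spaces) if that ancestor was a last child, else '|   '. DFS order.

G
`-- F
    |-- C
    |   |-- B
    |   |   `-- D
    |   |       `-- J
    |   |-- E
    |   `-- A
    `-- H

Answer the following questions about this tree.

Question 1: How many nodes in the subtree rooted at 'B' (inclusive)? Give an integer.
Answer: 3

Derivation:
Subtree rooted at B contains: B, D, J
Count = 3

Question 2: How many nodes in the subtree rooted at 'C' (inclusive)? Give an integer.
Answer: 6

Derivation:
Subtree rooted at C contains: A, B, C, D, E, J
Count = 6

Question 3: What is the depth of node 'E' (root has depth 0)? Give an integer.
Answer: 3

Derivation:
Path from root to E: G -> F -> C -> E
Depth = number of edges = 3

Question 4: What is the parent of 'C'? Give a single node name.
Scan adjacency: C appears as child of F

Answer: F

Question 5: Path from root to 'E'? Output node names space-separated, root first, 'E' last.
Walk down from root: G -> F -> C -> E

Answer: G F C E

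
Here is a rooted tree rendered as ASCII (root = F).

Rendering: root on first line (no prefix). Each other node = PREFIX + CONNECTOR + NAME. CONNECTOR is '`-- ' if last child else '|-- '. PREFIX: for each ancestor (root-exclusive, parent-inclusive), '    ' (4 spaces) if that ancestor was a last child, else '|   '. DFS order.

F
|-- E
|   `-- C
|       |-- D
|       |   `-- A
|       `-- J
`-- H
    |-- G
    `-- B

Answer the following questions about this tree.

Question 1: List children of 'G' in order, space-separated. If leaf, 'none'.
Answer: none

Derivation:
Node G's children (from adjacency): (leaf)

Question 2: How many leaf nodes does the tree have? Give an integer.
Answer: 4

Derivation:
Leaves (nodes with no children): A, B, G, J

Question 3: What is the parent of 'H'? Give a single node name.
Answer: F

Derivation:
Scan adjacency: H appears as child of F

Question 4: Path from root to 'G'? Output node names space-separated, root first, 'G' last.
Walk down from root: F -> H -> G

Answer: F H G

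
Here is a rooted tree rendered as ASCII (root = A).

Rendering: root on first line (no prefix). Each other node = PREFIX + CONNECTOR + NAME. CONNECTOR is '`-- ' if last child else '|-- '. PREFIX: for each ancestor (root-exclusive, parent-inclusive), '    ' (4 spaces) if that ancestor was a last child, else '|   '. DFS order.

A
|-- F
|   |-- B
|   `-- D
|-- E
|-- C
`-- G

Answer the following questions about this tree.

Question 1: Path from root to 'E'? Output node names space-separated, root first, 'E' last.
Walk down from root: A -> E

Answer: A E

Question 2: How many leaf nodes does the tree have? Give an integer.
Leaves (nodes with no children): B, C, D, E, G

Answer: 5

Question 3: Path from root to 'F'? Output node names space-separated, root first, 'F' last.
Answer: A F

Derivation:
Walk down from root: A -> F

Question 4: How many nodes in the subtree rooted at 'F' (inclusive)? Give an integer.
Answer: 3

Derivation:
Subtree rooted at F contains: B, D, F
Count = 3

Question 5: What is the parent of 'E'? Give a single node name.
Answer: A

Derivation:
Scan adjacency: E appears as child of A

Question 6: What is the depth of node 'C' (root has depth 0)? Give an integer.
Path from root to C: A -> C
Depth = number of edges = 1

Answer: 1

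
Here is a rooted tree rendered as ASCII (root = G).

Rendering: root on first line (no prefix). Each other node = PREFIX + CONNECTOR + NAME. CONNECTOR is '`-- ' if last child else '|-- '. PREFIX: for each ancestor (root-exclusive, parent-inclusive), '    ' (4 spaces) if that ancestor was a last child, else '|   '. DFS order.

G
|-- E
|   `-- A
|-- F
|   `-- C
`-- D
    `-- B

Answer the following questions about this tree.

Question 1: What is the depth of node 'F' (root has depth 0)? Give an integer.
Path from root to F: G -> F
Depth = number of edges = 1

Answer: 1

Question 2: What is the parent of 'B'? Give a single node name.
Scan adjacency: B appears as child of D

Answer: D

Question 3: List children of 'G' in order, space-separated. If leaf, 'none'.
Answer: E F D

Derivation:
Node G's children (from adjacency): E, F, D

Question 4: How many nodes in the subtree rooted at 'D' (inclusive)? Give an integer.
Subtree rooted at D contains: B, D
Count = 2

Answer: 2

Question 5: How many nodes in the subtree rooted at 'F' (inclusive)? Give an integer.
Answer: 2

Derivation:
Subtree rooted at F contains: C, F
Count = 2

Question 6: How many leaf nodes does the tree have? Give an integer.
Leaves (nodes with no children): A, B, C

Answer: 3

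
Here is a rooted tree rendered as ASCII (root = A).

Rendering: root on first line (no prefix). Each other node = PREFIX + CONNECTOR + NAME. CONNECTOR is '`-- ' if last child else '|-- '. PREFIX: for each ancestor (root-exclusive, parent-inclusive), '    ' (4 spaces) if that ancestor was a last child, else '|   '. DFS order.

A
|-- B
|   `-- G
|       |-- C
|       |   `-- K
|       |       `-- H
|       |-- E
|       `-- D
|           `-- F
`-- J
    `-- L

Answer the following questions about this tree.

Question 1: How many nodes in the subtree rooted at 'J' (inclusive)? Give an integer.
Answer: 2

Derivation:
Subtree rooted at J contains: J, L
Count = 2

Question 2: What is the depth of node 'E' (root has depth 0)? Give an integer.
Answer: 3

Derivation:
Path from root to E: A -> B -> G -> E
Depth = number of edges = 3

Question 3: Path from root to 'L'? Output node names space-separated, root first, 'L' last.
Walk down from root: A -> J -> L

Answer: A J L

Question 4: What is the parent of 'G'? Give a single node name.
Answer: B

Derivation:
Scan adjacency: G appears as child of B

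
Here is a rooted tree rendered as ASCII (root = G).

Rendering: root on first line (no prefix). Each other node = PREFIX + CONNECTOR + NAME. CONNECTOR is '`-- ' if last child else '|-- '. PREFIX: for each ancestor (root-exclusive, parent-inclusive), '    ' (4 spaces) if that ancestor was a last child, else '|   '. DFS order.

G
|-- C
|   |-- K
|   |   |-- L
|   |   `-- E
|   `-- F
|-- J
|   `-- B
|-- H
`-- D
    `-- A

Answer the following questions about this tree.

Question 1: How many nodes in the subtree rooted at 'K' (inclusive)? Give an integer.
Answer: 3

Derivation:
Subtree rooted at K contains: E, K, L
Count = 3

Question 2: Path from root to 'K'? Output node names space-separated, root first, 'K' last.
Walk down from root: G -> C -> K

Answer: G C K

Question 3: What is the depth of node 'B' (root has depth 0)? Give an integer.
Path from root to B: G -> J -> B
Depth = number of edges = 2

Answer: 2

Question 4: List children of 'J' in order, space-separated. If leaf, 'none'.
Node J's children (from adjacency): B

Answer: B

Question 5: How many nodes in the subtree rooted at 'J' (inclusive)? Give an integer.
Answer: 2

Derivation:
Subtree rooted at J contains: B, J
Count = 2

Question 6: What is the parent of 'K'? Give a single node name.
Scan adjacency: K appears as child of C

Answer: C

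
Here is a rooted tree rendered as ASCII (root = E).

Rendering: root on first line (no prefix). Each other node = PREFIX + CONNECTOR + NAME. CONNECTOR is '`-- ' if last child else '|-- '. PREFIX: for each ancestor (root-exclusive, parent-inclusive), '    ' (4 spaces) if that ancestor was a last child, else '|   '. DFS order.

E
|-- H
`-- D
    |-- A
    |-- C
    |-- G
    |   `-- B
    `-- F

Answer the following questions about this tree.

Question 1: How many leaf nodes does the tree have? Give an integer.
Leaves (nodes with no children): A, B, C, F, H

Answer: 5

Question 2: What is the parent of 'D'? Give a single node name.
Answer: E

Derivation:
Scan adjacency: D appears as child of E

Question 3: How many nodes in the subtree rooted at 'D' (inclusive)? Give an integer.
Subtree rooted at D contains: A, B, C, D, F, G
Count = 6

Answer: 6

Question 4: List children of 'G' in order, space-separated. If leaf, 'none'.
Answer: B

Derivation:
Node G's children (from adjacency): B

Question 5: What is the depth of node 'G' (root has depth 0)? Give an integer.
Path from root to G: E -> D -> G
Depth = number of edges = 2

Answer: 2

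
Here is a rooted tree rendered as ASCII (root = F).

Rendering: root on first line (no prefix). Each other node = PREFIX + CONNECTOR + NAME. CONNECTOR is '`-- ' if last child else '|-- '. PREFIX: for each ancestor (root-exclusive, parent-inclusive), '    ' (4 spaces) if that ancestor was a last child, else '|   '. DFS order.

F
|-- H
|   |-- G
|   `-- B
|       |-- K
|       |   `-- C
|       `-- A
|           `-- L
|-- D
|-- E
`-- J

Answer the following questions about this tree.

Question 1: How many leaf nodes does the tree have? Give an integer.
Answer: 6

Derivation:
Leaves (nodes with no children): C, D, E, G, J, L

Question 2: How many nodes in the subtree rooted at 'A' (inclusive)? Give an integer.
Subtree rooted at A contains: A, L
Count = 2

Answer: 2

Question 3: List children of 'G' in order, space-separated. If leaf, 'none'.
Answer: none

Derivation:
Node G's children (from adjacency): (leaf)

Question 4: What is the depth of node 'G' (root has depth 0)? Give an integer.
Answer: 2

Derivation:
Path from root to G: F -> H -> G
Depth = number of edges = 2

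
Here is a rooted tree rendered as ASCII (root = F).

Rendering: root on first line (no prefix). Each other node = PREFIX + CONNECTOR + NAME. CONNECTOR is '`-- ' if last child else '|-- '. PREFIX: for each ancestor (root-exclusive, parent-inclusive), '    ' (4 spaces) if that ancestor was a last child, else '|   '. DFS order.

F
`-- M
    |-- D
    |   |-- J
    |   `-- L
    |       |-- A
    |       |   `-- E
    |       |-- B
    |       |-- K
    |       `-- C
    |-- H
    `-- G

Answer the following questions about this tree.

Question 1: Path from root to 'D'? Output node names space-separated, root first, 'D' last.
Answer: F M D

Derivation:
Walk down from root: F -> M -> D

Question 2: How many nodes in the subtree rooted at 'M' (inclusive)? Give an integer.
Answer: 11

Derivation:
Subtree rooted at M contains: A, B, C, D, E, G, H, J, K, L, M
Count = 11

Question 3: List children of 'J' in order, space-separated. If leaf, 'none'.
Node J's children (from adjacency): (leaf)

Answer: none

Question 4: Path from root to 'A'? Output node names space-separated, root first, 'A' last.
Answer: F M D L A

Derivation:
Walk down from root: F -> M -> D -> L -> A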